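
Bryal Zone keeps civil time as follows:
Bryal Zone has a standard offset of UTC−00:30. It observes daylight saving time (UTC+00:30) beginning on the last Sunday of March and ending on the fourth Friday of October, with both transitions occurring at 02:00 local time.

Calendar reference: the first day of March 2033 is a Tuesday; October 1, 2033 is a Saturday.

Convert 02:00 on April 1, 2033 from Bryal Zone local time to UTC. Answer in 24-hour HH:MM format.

01:30

1 March 2033 is a Tuesday, so Sundays fall on 6, 13, 20, 27; the last is March 27.
1 October 2033 is a Saturday, so the first Friday is October 7 and the fourth is October 28.
Daylight saving runs 27 March – 28 October; April 1, 2033 is inside that window, so Bryal Zone is at UTC+00:30.
02:00 local − 0h30m = 01:30 UTC.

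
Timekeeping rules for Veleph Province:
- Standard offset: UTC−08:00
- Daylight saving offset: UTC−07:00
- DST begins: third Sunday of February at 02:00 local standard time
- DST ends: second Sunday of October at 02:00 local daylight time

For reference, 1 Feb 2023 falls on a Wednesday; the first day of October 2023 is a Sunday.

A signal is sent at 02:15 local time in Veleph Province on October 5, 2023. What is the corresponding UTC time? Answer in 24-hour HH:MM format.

09:15

1 February 2023 is a Wednesday, so the first Sunday is February 5 and the third is February 19.
1 October 2023 is a Sunday, so the first Sunday is October 1 and the second is October 8.
October 5, 2023 lies within the daylight-saving period (19 February – 8 October), so Veleph Province is on daylight time, UTC−07:00.
02:15 local + 7h = 09:15 UTC.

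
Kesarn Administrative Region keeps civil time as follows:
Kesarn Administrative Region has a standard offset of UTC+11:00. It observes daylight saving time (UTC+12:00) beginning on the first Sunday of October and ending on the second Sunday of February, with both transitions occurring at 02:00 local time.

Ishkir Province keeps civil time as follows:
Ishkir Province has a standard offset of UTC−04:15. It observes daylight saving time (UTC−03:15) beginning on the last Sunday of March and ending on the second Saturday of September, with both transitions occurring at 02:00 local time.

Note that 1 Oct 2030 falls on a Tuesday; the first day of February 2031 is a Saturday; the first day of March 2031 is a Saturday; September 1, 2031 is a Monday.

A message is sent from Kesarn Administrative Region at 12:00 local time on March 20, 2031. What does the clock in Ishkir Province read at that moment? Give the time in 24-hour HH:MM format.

20:45

1 October 2030 is a Tuesday, so the first Sunday is October 6.
1 February 2031 is a Saturday, so the first Sunday is February 2 and the second is February 9.
Daylight saving runs 6 October 2030 – 9 February 2031; March 20, 2031 is outside that window, so Kesarn Administrative Region is on standard time at UTC+11:00.
12:00 Kesarn Administrative Region − 11h = 01:00 UTC.
1 March 2031 is a Saturday, so Sundays fall on 2, 9, 16, 23, 30; the last is March 30.
1 September 2031 is a Monday, so the first Saturday is September 6 and the second is September 13.
At the standard offset (UTC−04:15), 01:00 UTC − 4h15m = 20:45 Ishkir Province standard time (rolling into the previous day, 19 March 2031).
The standard-time date in Ishkir Province, March 19, 2031, does not fall between 30 March and 13 September, so daylight saving is not in effect and Ishkir Province is at UTC−04:15.
01:00 UTC − 4h15m = 20:45 Ishkir Province (rolling into the previous day, 19 March 2031).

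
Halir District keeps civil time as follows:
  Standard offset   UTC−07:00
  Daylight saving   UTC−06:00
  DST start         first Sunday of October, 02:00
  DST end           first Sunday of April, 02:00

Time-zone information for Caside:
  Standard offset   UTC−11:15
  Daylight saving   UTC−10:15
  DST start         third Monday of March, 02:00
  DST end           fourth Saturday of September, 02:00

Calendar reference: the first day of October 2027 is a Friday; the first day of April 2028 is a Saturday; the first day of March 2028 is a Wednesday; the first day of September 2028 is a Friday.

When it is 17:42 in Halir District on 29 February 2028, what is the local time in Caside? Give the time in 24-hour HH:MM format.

1 October 2027 is a Friday, so the first Sunday is October 3.
1 April 2028 is a Saturday, so the first Sunday is April 2.
29 February 2028 lies within the daylight-saving period (3 October 2027 – 2 April 2028), so Halir District is on daylight time, UTC−06:00.
17:42 Halir District + 6h = 23:42 UTC.
1 March 2028 is a Wednesday, so the first Monday is March 6 and the third is March 20.
1 September 2028 is a Friday, so the first Saturday is September 2 and the fourth is September 23.
At the standard offset (UTC−11:15), 23:42 UTC − 11h15m = 12:27 Caside standard time.
The standard-time date in Caside, 29 February 2028, is outside the daylight-saving period (20 March – 23 September), so Caside is on standard time, UTC−11:15.
23:42 UTC − 11h15m = 12:27 Caside.

12:27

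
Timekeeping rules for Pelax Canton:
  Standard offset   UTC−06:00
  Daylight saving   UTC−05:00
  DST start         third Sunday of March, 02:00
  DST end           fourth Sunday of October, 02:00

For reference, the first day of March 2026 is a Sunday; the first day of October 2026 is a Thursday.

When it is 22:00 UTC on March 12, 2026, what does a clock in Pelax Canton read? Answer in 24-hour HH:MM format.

16:00

1 March 2026 is a Sunday, so the first Sunday is March 1 and the third is March 15.
1 October 2026 is a Thursday, so the first Sunday is October 4 and the fourth is October 25.
At the standard offset (UTC−06:00), 22:00 UTC − 6h = 16:00 Pelax Canton standard time.
The standard-time date in Pelax Canton, March 12, 2026, is outside the daylight-saving period (15 March – 25 October), so Pelax Canton is on standard time, UTC−06:00.
22:00 UTC − 6h = 16:00 local.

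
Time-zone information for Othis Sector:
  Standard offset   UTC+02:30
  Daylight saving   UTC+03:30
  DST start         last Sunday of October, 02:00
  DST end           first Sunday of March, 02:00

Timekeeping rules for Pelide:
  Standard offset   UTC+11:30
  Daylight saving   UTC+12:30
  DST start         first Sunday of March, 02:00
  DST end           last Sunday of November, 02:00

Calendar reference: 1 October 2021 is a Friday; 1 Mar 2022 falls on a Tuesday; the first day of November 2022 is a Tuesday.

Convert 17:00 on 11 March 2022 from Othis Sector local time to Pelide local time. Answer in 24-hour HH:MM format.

03:00

1 October 2021 is a Friday, so Sundays fall on 3, 10, 17, 24, 31; the last is October 31.
1 March 2022 is a Tuesday, so the first Sunday is March 6.
11 March 2022 does not fall between 31 October 2021 and 6 March 2022, so daylight saving is not in effect and Othis Sector is at UTC+02:30.
17:00 Othis Sector − 2h30m = 14:30 UTC.
1 March 2022 is a Tuesday, so the first Sunday is March 6.
1 November 2022 is a Tuesday, so Sundays fall on 6, 13, 20, 27; the last is November 27.
At the standard offset (UTC+11:30), 14:30 UTC + 11h30m = 02:00 Pelide standard time (rolling into the next day, 12 March 2022).
Daylight saving runs 6 March – 27 November; the standard-time date in Pelide, 12 March 2022, is inside that window, so Pelide is at UTC+12:30.
14:30 UTC + 12h30m = 03:00 Pelide (rolling into the next day, 12 March 2022).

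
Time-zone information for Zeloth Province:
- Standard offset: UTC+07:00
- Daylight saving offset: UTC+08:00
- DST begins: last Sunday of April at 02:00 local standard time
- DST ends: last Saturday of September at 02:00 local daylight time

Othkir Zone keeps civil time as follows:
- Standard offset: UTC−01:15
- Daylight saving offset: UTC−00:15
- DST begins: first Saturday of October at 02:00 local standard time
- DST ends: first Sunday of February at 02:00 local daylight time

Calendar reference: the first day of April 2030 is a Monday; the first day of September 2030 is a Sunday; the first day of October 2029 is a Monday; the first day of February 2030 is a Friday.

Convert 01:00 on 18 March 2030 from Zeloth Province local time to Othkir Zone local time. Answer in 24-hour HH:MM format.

16:45

1 April 2030 is a Monday, so Sundays fall on 7, 14, 21, 28; the last is April 28.
1 September 2030 is a Sunday, so Saturdays fall on 7, 14, 21, 28; the last is September 28.
18 March 2030 does not fall between 28 April and 28 September, so daylight saving is not in effect and Zeloth Province is at UTC+07:00.
01:00 Zeloth Province − 7h = 18:00 UTC (rolling into the previous day, 17 March 2030).
1 October 2029 is a Monday, so the first Saturday is October 6.
1 February 2030 is a Friday, so the first Sunday is February 3.
At the standard offset (UTC−01:15), 18:00 UTC − 1h15m = 16:45 Othkir Zone standard time.
The standard-time date in Othkir Zone, 17 March 2030, is outside the daylight-saving period (6 October 2029 – 3 February 2030), so Othkir Zone is on standard time, UTC−01:15.
18:00 UTC − 1h15m = 16:45 Othkir Zone.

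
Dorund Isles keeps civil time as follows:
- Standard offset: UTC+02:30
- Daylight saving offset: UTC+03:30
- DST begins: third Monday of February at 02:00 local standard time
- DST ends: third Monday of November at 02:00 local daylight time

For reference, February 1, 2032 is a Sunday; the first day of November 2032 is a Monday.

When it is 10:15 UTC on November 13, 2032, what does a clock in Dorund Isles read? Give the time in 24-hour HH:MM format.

13:45

1 February 2032 is a Sunday, so the first Monday is February 2 and the third is February 16.
1 November 2032 is a Monday, so the first Monday is November 1 and the third is November 15.
At the standard offset (UTC+02:30), 10:15 UTC + 2h30m = 12:45 Dorund Isles standard time.
Daylight saving runs 16 February – 15 November; the standard-time date in Dorund Isles, November 13, 2032, is inside that window, so Dorund Isles is at UTC+03:30.
10:15 UTC + 3h30m = 13:45 local.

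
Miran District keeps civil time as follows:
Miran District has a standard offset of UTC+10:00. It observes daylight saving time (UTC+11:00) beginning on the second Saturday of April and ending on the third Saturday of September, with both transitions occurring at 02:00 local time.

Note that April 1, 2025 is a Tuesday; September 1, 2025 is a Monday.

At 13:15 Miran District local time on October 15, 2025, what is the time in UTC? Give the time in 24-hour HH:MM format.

1 April 2025 is a Tuesday, so the first Saturday is April 5 and the second is April 12.
1 September 2025 is a Monday, so the first Saturday is September 6 and the third is September 20.
October 15, 2025 is outside the daylight-saving period (12 April – 20 September), so Miran District is on standard time, UTC+10:00.
13:15 local − 10h = 03:15 UTC.

03:15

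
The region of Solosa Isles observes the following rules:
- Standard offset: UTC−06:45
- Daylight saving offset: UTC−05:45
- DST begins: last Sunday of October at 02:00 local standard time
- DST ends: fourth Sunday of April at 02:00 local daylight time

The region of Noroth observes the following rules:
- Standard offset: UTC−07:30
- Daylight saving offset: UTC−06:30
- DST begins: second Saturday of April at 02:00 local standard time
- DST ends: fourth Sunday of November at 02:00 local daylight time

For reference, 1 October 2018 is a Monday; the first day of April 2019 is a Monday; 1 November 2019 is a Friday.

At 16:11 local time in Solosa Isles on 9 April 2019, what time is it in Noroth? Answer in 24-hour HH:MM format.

1 October 2018 is a Monday, so Sundays fall on 7, 14, 21, 28; the last is October 28.
1 April 2019 is a Monday, so the first Sunday is April 7 and the fourth is April 28.
9 April 2019 lies within the daylight-saving period (28 October 2018 – 28 April 2019), so Solosa Isles is on daylight time, UTC−05:45.
16:11 Solosa Isles + 5h45m = 21:56 UTC.
1 April 2019 is a Monday, so the first Saturday is April 6 and the second is April 13.
1 November 2019 is a Friday, so the first Sunday is November 3 and the fourth is November 24.
At the standard offset (UTC−07:30), 21:56 UTC − 7h30m = 14:26 Noroth standard time.
The standard-time date in Noroth, 9 April 2019, is outside the daylight-saving period (13 April – 24 November), so Noroth is on standard time, UTC−07:30.
21:56 UTC − 7h30m = 14:26 Noroth.

14:26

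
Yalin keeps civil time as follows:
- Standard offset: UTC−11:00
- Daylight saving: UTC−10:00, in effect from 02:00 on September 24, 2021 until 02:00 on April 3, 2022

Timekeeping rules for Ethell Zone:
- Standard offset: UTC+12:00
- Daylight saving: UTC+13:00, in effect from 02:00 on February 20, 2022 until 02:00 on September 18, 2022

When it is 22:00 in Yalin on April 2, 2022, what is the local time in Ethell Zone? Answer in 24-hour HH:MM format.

21:00

April 2, 2022 falls between 24 September 2021 and 3 April 2022, so daylight saving is in effect and Yalin is at UTC−10:00.
22:00 Yalin + 10h = 08:00 UTC (rolling into the next day, 3 April 2022).
At the standard offset (UTC+12:00), 08:00 UTC + 12h = 20:00 Ethell Zone standard time.
The standard-time date in Ethell Zone, April 3, 2022, falls between 20 February and 18 September, so daylight saving is in effect and Ethell Zone is at UTC+13:00.
08:00 UTC + 13h = 21:00 Ethell Zone.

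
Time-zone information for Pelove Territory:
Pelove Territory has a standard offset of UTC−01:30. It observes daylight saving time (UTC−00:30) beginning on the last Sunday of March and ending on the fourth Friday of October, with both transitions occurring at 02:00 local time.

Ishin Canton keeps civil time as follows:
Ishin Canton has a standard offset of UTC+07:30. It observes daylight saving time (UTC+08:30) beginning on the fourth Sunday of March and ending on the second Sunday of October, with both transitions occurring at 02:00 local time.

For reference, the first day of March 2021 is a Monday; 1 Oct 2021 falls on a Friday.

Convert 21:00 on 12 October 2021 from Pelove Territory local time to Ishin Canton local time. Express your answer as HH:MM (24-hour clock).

1 March 2021 is a Monday, so Sundays fall on 7, 14, 21, 28; the last is March 28.
1 October 2021 is a Friday, so the first Friday is October 1 and the fourth is October 22.
12 October 2021 falls between 28 March and 22 October, so daylight saving is in effect and Pelove Territory is at UTC−00:30.
21:00 Pelove Territory + 0h30m = 21:30 UTC.
1 March 2021 is a Monday, so the first Sunday is March 7 and the fourth is March 28.
1 October 2021 is a Friday, so the first Sunday is October 3 and the second is October 10.
At the standard offset (UTC+07:30), 21:30 UTC + 7h30m = 05:00 Ishin Canton standard time (rolling into the next day, 13 October 2021).
Daylight saving runs 28 March – 10 October; the standard-time date in Ishin Canton, 13 October 2021, is outside that window, so Ishin Canton is on standard time at UTC+07:30.
21:30 UTC + 7h30m = 05:00 Ishin Canton (rolling into the next day, 13 October 2021).

05:00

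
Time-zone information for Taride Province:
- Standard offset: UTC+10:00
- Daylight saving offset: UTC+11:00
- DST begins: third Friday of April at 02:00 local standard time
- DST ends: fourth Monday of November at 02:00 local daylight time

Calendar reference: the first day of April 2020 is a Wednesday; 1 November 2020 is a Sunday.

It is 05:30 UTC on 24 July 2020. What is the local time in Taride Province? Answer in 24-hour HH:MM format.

16:30

1 April 2020 is a Wednesday, so the first Friday is April 3 and the third is April 17.
1 November 2020 is a Sunday, so the first Monday is November 2 and the fourth is November 23.
At the standard offset (UTC+10:00), 05:30 UTC + 10h = 15:30 Taride Province standard time.
The standard-time date in Taride Province, 24 July 2020, lies within the daylight-saving period (17 April – 23 November), so Taride Province is on daylight time, UTC+11:00.
05:30 UTC + 11h = 16:30 local.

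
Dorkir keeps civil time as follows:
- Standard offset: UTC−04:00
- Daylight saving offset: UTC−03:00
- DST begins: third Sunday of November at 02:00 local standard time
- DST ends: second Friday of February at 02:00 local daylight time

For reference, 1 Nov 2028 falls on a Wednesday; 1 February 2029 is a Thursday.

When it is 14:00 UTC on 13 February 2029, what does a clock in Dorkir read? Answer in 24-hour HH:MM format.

1 November 2028 is a Wednesday, so the first Sunday is November 5 and the third is November 19.
1 February 2029 is a Thursday, so the first Friday is February 2 and the second is February 9.
At the standard offset (UTC−04:00), 14:00 UTC − 4h = 10:00 Dorkir standard time.
The standard-time date in Dorkir, 13 February 2029, does not fall between 19 November 2028 and 9 February 2029, so daylight saving is not in effect and Dorkir is at UTC−04:00.
14:00 UTC − 4h = 10:00 local.

10:00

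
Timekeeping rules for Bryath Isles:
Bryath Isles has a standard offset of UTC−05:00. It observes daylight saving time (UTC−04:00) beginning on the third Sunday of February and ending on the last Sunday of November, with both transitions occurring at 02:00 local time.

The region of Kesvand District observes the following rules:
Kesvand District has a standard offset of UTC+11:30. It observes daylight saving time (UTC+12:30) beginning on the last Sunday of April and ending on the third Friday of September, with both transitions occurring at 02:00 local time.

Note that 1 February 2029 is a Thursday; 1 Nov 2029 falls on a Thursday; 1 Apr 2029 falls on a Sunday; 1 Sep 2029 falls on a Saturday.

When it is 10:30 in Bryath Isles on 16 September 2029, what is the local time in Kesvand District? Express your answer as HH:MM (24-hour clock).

03:00

1 February 2029 is a Thursday, so the first Sunday is February 4 and the third is February 18.
1 November 2029 is a Thursday, so Sundays fall on 4, 11, 18, 25; the last is November 25.
16 September 2029 lies within the daylight-saving period (18 February – 25 November), so Bryath Isles is on daylight time, UTC−04:00.
10:30 Bryath Isles + 4h = 14:30 UTC.
1 April 2029 is a Sunday, so Sundays fall on 1, 8, 15, 22, 29; the last is April 29.
1 September 2029 is a Saturday, so the first Friday is September 7 and the third is September 21.
At the standard offset (UTC+11:30), 14:30 UTC + 11h30m = 02:00 Kesvand District standard time (rolling into the next day, 17 September 2029).
Daylight saving runs 29 April – 21 September; the standard-time date in Kesvand District, 17 September 2029, is inside that window, so Kesvand District is at UTC+12:30.
14:30 UTC + 12h30m = 03:00 Kesvand District (rolling into the next day, 17 September 2029).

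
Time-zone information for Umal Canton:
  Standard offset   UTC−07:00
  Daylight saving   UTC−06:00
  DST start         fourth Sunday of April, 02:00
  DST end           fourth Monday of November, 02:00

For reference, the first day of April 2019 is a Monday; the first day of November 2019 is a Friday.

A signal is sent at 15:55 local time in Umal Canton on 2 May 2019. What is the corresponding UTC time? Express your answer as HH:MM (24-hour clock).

21:55

1 April 2019 is a Monday, so the first Sunday is April 7 and the fourth is April 28.
1 November 2019 is a Friday, so the first Monday is November 4 and the fourth is November 25.
2 May 2019 falls between 28 April and 25 November, so daylight saving is in effect and Umal Canton is at UTC−06:00.
15:55 local + 6h = 21:55 UTC.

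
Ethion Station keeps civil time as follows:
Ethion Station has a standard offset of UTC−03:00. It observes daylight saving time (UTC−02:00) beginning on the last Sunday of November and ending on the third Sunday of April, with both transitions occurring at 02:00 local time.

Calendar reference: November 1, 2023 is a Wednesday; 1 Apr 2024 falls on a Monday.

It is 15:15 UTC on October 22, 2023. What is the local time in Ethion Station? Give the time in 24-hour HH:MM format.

12:15

1 November 2023 is a Wednesday, so Sundays fall on 5, 12, 19, 26; the last is November 26.
1 April 2024 is a Monday, so the first Sunday is April 7 and the third is April 21.
At the standard offset (UTC−03:00), 15:15 UTC − 3h = 12:15 Ethion Station standard time.
The standard-time date in Ethion Station, October 22, 2023, does not fall between 26 November 2023 and 21 April 2024, so daylight saving is not in effect and Ethion Station is at UTC−03:00.
15:15 UTC − 3h = 12:15 local.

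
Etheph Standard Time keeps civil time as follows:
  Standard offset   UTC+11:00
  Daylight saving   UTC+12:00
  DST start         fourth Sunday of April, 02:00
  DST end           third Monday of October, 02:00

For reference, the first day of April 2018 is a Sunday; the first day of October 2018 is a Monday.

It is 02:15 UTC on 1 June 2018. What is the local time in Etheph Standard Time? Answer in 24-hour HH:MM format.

14:15

1 April 2018 is a Sunday, so the first Sunday is April 1 and the fourth is April 22.
1 October 2018 is a Monday, so the first Monday is October 1 and the third is October 15.
At the standard offset (UTC+11:00), 02:15 UTC + 11h = 13:15 Etheph Standard Time standard time.
The standard-time date in Etheph Standard Time, 1 June 2018, lies within the daylight-saving period (22 April – 15 October), so Etheph Standard Time is on daylight time, UTC+12:00.
02:15 UTC + 12h = 14:15 local.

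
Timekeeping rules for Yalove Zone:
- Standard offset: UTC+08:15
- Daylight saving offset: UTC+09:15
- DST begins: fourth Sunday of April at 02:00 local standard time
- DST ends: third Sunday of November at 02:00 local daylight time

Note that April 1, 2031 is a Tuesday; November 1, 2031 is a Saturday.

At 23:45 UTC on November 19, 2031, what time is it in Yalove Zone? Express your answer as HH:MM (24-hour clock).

08:00

1 April 2031 is a Tuesday, so the first Sunday is April 6 and the fourth is April 27.
1 November 2031 is a Saturday, so the first Sunday is November 2 and the third is November 16.
At the standard offset (UTC+08:15), 23:45 UTC + 8h15m = 08:00 Yalove Zone standard time (rolling into the next day, 20 November 2031).
The standard-time date in Yalove Zone, November 20, 2031, does not fall between 27 April and 16 November, so daylight saving is not in effect and Yalove Zone is at UTC+08:15.
23:45 UTC + 8h15m = 08:00 local (rolling into the next day, 20 November 2031).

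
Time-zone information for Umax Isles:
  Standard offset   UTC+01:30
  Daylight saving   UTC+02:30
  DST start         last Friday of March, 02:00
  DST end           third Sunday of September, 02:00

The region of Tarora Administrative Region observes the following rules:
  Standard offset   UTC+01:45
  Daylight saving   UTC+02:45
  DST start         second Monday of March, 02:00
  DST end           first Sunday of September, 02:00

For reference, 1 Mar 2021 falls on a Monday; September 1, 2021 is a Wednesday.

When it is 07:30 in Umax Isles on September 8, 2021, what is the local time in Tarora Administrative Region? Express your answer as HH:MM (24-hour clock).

1 March 2021 is a Monday, so Fridays fall on 5, 12, 19, 26; the last is March 26.
1 September 2021 is a Wednesday, so the first Sunday is September 5 and the third is September 19.
Daylight saving runs 26 March – 19 September; September 8, 2021 is inside that window, so Umax Isles is at UTC+02:30.
07:30 Umax Isles − 2h30m = 05:00 UTC.
1 March 2021 is a Monday, so the first Monday is March 1 and the second is March 8.
1 September 2021 is a Wednesday, so the first Sunday is September 5.
At the standard offset (UTC+01:45), 05:00 UTC + 1h45m = 06:45 Tarora Administrative Region standard time.
The standard-time date in Tarora Administrative Region, September 8, 2021, is outside the daylight-saving period (8 March – 5 September), so Tarora Administrative Region is on standard time, UTC+01:45.
05:00 UTC + 1h45m = 06:45 Tarora Administrative Region.

06:45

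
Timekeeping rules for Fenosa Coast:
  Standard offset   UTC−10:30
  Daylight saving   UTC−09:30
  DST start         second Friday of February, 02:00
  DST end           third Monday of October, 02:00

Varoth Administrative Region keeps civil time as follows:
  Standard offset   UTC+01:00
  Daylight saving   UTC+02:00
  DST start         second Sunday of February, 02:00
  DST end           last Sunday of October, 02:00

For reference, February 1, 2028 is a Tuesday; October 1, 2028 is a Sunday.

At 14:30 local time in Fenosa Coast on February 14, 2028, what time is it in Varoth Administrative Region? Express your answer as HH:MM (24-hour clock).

1 February 2028 is a Tuesday, so the first Friday is February 4 and the second is February 11.
1 October 2028 is a Sunday, so the first Monday is October 2 and the third is October 16.
February 14, 2028 lies within the daylight-saving period (11 February – 16 October), so Fenosa Coast is on daylight time, UTC−09:30.
14:30 Fenosa Coast + 9h30m = 00:00 UTC (rolling into the next day, 15 February 2028).
1 February 2028 is a Tuesday, so the first Sunday is February 6 and the second is February 13.
1 October 2028 is a Sunday, so Sundays fall on 1, 8, 15, 22, 29; the last is October 29.
At the standard offset (UTC+01:00), 00:00 UTC + 1h = 01:00 Varoth Administrative Region standard time.
Daylight saving runs 13 February – 29 October; the standard-time date in Varoth Administrative Region, February 15, 2028, is inside that window, so Varoth Administrative Region is at UTC+02:00.
00:00 UTC + 2h = 02:00 Varoth Administrative Region.

02:00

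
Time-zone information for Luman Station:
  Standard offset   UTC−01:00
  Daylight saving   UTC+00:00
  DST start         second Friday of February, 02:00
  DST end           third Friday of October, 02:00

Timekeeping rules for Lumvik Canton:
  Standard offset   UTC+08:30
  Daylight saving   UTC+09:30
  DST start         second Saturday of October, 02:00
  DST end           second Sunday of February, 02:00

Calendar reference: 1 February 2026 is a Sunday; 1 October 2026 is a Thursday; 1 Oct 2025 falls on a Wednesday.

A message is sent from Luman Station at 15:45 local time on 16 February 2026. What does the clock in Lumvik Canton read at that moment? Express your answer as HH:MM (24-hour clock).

1 February 2026 is a Sunday, so the first Friday is February 6 and the second is February 13.
1 October 2026 is a Thursday, so the first Friday is October 2 and the third is October 16.
Daylight saving runs 13 February – 16 October; 16 February 2026 is inside that window, so Luman Station is at UTC+00:00.
15:45 Luman Station − 0h = 15:45 UTC.
1 October 2025 is a Wednesday, so the first Saturday is October 4 and the second is October 11.
1 February 2026 is a Sunday, so the first Sunday is February 1 and the second is February 8.
At the standard offset (UTC+08:30), 15:45 UTC + 8h30m = 00:15 Lumvik Canton standard time (rolling into the next day, 17 February 2026).
Daylight saving runs 11 October 2025 – 8 February 2026; the standard-time date in Lumvik Canton, 17 February 2026, is outside that window, so Lumvik Canton is on standard time at UTC+08:30.
15:45 UTC + 8h30m = 00:15 Lumvik Canton (rolling into the next day, 17 February 2026).

00:15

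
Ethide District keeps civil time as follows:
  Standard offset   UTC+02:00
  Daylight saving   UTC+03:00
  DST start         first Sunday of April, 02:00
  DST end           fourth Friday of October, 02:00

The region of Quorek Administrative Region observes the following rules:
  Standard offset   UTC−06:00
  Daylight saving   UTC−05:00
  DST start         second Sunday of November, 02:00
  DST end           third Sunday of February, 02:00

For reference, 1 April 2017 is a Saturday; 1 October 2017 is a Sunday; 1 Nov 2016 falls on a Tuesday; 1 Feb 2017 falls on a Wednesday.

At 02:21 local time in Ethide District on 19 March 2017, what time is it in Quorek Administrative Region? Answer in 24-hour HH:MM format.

18:21

1 April 2017 is a Saturday, so the first Sunday is April 2.
1 October 2017 is a Sunday, so the first Friday is October 6 and the fourth is October 27.
19 March 2017 does not fall between 2 April and 27 October, so daylight saving is not in effect and Ethide District is at UTC+02:00.
02:21 Ethide District − 2h = 00:21 UTC.
1 November 2016 is a Tuesday, so the first Sunday is November 6 and the second is November 13.
1 February 2017 is a Wednesday, so the first Sunday is February 5 and the third is February 19.
At the standard offset (UTC−06:00), 00:21 UTC − 6h = 18:21 Quorek Administrative Region standard time (rolling into the previous day, 18 March 2017).
The standard-time date in Quorek Administrative Region, 18 March 2017, is outside the daylight-saving period (13 November 2016 – 19 February 2017), so Quorek Administrative Region is on standard time, UTC−06:00.
00:21 UTC − 6h = 18:21 Quorek Administrative Region (rolling into the previous day, 18 March 2017).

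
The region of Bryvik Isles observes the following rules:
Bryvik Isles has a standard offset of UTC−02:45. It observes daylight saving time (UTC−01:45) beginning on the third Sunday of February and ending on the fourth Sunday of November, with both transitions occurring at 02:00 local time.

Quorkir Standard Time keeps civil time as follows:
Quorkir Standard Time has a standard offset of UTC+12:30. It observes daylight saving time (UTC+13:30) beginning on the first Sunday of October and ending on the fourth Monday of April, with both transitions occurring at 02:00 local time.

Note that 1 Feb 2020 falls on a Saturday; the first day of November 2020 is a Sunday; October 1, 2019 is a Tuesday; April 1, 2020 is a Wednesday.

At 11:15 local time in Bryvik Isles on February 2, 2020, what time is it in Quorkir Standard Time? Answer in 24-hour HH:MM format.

03:30

1 February 2020 is a Saturday, so the first Sunday is February 2 and the third is February 16.
1 November 2020 is a Sunday, so the first Sunday is November 1 and the fourth is November 22.
February 2, 2020 is outside the daylight-saving period (16 February – 22 November), so Bryvik Isles is on standard time, UTC−02:45.
11:15 Bryvik Isles + 2h45m = 14:00 UTC.
1 October 2019 is a Tuesday, so the first Sunday is October 6.
1 April 2020 is a Wednesday, so the first Monday is April 6 and the fourth is April 27.
At the standard offset (UTC+12:30), 14:00 UTC + 12h30m = 02:30 Quorkir Standard Time standard time (rolling into the next day, 3 February 2020).
The standard-time date in Quorkir Standard Time, February 3, 2020, falls between 6 October 2019 and 27 April 2020, so daylight saving is in effect and Quorkir Standard Time is at UTC+13:30.
14:00 UTC + 13h30m = 03:30 Quorkir Standard Time (rolling into the next day, 3 February 2020).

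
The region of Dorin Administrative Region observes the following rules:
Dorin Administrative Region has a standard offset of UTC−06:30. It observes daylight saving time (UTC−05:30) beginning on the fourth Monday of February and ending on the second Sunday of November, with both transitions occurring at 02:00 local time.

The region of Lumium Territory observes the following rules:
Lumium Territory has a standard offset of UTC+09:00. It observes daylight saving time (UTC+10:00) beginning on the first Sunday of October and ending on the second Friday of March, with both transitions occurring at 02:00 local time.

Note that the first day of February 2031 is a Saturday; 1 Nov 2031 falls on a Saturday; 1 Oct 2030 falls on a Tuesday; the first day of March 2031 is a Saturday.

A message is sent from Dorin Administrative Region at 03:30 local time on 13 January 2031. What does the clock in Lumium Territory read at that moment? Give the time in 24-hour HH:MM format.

1 February 2031 is a Saturday, so the first Monday is February 3 and the fourth is February 24.
1 November 2031 is a Saturday, so the first Sunday is November 2 and the second is November 9.
13 January 2031 does not fall between 24 February and 9 November, so daylight saving is not in effect and Dorin Administrative Region is at UTC−06:30.
03:30 Dorin Administrative Region + 6h30m = 10:00 UTC.
1 October 2030 is a Tuesday, so the first Sunday is October 6.
1 March 2031 is a Saturday, so the first Friday is March 7 and the second is March 14.
At the standard offset (UTC+09:00), 10:00 UTC + 9h = 19:00 Lumium Territory standard time.
Daylight saving runs 6 October 2030 – 14 March 2031; the standard-time date in Lumium Territory, 13 January 2031, is inside that window, so Lumium Territory is at UTC+10:00.
10:00 UTC + 10h = 20:00 Lumium Territory.

20:00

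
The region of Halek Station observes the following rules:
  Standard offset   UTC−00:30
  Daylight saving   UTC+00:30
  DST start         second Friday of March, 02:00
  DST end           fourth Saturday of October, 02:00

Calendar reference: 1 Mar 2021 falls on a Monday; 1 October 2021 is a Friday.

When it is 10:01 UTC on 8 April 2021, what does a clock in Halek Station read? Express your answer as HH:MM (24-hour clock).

10:31

1 March 2021 is a Monday, so the first Friday is March 5 and the second is March 12.
1 October 2021 is a Friday, so the first Saturday is October 2 and the fourth is October 23.
At the standard offset (UTC−00:30), 10:01 UTC − 0h30m = 09:31 Halek Station standard time.
Daylight saving runs 12 March – 23 October; the standard-time date in Halek Station, 8 April 2021, is inside that window, so Halek Station is at UTC+00:30.
10:01 UTC + 0h30m = 10:31 local.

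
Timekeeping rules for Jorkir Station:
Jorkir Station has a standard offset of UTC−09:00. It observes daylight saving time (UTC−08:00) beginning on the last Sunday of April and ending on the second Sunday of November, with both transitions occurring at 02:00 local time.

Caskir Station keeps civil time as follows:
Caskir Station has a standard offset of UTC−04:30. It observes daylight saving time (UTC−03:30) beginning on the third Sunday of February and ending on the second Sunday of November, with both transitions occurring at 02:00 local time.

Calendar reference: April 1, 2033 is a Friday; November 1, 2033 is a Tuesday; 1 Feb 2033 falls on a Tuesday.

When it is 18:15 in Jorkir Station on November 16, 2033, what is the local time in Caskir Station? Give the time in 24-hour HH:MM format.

1 April 2033 is a Friday, so Sundays fall on 3, 10, 17, 24; the last is April 24.
1 November 2033 is a Tuesday, so the first Sunday is November 6 and the second is November 13.
November 16, 2033 is outside the daylight-saving period (24 April – 13 November), so Jorkir Station is on standard time, UTC−09:00.
18:15 Jorkir Station + 9h = 03:15 UTC (rolling into the next day, 17 November 2033).
1 February 2033 is a Tuesday, so the first Sunday is February 6 and the third is February 20.
1 November 2033 is a Tuesday, so the first Sunday is November 6 and the second is November 13.
At the standard offset (UTC−04:30), 03:15 UTC − 4h30m = 22:45 Caskir Station standard time (rolling into the previous day, 16 November 2033).
The standard-time date in Caskir Station, November 16, 2033, is outside the daylight-saving period (20 February – 13 November), so Caskir Station is on standard time, UTC−04:30.
03:15 UTC − 4h30m = 22:45 Caskir Station (rolling into the previous day, 16 November 2033).

22:45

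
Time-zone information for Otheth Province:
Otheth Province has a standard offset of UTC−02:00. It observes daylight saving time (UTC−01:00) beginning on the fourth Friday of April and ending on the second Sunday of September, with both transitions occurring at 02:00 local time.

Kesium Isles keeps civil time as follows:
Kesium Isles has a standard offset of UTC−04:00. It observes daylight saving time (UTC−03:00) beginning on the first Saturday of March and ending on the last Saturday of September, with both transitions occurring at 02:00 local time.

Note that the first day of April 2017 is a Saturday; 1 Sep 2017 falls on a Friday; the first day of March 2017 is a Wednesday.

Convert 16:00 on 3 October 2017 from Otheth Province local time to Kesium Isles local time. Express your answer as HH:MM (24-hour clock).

1 April 2017 is a Saturday, so the first Friday is April 7 and the fourth is April 28.
1 September 2017 is a Friday, so the first Sunday is September 3 and the second is September 10.
3 October 2017 does not fall between 28 April and 10 September, so daylight saving is not in effect and Otheth Province is at UTC−02:00.
16:00 Otheth Province + 2h = 18:00 UTC.
1 March 2017 is a Wednesday, so the first Saturday is March 4.
1 September 2017 is a Friday, so Saturdays fall on 2, 9, 16, 23, 30; the last is September 30.
At the standard offset (UTC−04:00), 18:00 UTC − 4h = 14:00 Kesium Isles standard time.
The standard-time date in Kesium Isles, 3 October 2017, does not fall between 4 March and 30 September, so daylight saving is not in effect and Kesium Isles is at UTC−04:00.
18:00 UTC − 4h = 14:00 Kesium Isles.

14:00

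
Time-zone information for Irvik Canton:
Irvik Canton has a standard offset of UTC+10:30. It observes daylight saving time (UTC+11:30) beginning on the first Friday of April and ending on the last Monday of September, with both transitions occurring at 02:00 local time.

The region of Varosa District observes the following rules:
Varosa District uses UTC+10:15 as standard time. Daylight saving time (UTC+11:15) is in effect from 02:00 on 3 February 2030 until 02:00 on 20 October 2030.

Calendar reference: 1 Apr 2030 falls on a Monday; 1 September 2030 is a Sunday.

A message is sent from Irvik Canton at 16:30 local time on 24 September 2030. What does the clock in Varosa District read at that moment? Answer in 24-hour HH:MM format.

1 April 2030 is a Monday, so the first Friday is April 5.
1 September 2030 is a Sunday, so Mondays fall on 2, 9, 16, 23, 30; the last is September 30.
24 September 2030 lies within the daylight-saving period (5 April – 30 September), so Irvik Canton is on daylight time, UTC+11:30.
16:30 Irvik Canton − 11h30m = 05:00 UTC.
At the standard offset (UTC+10:15), 05:00 UTC + 10h15m = 15:15 Varosa District standard time.
Daylight saving runs 3 February – 20 October; the standard-time date in Varosa District, 24 September 2030, is inside that window, so Varosa District is at UTC+11:15.
05:00 UTC + 11h15m = 16:15 Varosa District.

16:15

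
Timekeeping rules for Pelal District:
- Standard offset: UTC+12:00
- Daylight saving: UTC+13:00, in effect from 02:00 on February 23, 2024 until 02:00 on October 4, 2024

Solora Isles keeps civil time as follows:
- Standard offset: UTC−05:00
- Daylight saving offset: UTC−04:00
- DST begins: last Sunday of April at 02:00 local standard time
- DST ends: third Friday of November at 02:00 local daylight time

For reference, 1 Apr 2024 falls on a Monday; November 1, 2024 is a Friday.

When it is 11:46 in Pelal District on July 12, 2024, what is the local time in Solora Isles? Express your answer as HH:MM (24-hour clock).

18:46

Daylight saving runs 23 February – 4 October; July 12, 2024 is inside that window, so Pelal District is at UTC+13:00.
11:46 Pelal District − 13h = 22:46 UTC (rolling into the previous day, 11 July 2024).
1 April 2024 is a Monday, so Sundays fall on 7, 14, 21, 28; the last is April 28.
1 November 2024 is a Friday, so the first Friday is November 1 and the third is November 15.
At the standard offset (UTC−05:00), 22:46 UTC − 5h = 17:46 Solora Isles standard time.
The standard-time date in Solora Isles, July 11, 2024, falls between 28 April and 15 November, so daylight saving is in effect and Solora Isles is at UTC−04:00.
22:46 UTC − 4h = 18:46 Solora Isles.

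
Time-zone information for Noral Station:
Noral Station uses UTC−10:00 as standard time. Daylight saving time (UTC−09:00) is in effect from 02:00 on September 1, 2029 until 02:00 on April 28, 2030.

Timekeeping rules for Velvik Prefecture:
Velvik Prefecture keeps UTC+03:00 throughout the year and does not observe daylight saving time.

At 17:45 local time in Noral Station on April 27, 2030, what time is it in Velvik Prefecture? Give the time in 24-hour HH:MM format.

April 27, 2030 lies within the daylight-saving period (1 September 2029 – 28 April 2030), so Noral Station is on daylight time, UTC−09:00.
17:45 Noral Station + 9h = 02:45 UTC (rolling into the next day, 28 April 2030).
Velvik Prefecture has no daylight saving, so its offset is UTC+03:00 year-round.
02:45 UTC + 3h = 05:45 Velvik Prefecture.

05:45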